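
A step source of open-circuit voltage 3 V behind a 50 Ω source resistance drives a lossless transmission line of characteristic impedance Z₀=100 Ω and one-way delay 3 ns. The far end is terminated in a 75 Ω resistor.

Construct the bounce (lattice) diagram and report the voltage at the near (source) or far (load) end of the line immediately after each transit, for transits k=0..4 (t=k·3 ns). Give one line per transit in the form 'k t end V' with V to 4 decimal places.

Γ_L=-0.142857, Γ_S=-0.333333; launch V₁=3·100/150=2.000000
k=0 src: V=2.0000
k=1 load: inc=2.000000, refl=2.000000·-0.142857=-0.2857; V=0.000000+2.000000+-0.285714=1.7143
k=2 src: inc=-0.285714, refl=-0.285714·-0.333333=0.0952; V=2.000000+-0.285714+0.095238=1.8095
k=3 load: inc=0.095238, refl=0.095238·-0.142857=-0.0136; V=1.714286+0.095238+-0.013605=1.7959
k=4 src: inc=-0.013605, refl=-0.013605·-0.333333=0.0045; V=1.809524+-0.013605+0.004535=1.8005

0 0 source 2.0000
1 3 load 1.7143
2 6 source 1.8095
3 9 load 1.7959
4 12 source 1.8005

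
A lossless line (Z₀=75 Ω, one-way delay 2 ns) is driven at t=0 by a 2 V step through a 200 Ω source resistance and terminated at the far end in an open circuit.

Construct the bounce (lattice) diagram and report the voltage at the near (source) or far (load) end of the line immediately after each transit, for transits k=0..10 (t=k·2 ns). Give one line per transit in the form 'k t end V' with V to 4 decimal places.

0 0 source 0.5455
1 2 load 1.0909
2 4 source 1.3388
3 6 load 1.5868
4 8 source 1.6995
5 10 load 1.8122
6 12 source 1.8634
7 14 load 1.9146
8 16 source 1.9379
9 18 load 1.9612
10 20 source 1.9718

Γ_L=1.000000, Γ_S=0.454545; launch V₁=2·75/275=0.545455
k=0 src: V=0.5455
k=1 load: inc=0.545455, refl=0.545455·1.000000=0.5455; V=0.000000+0.545455+0.545455=1.0909
k=2 src: inc=0.545455, refl=0.545455·0.454545=0.2479; V=0.545455+0.545455+0.247934=1.3388
k=3 load: inc=0.247934, refl=0.247934·1.000000=0.2479; V=1.090909+0.247934+0.247934=1.5868
k=4 src: inc=0.247934, refl=0.247934·0.454545=0.1127; V=1.338843+0.247934+0.112697=1.6995
k=5 load: inc=0.112697, refl=0.112697·1.000000=0.1127; V=1.586777+0.112697+0.112697=1.8122
k=6 src: inc=0.112697, refl=0.112697·0.454545=0.0512; V=1.699474+0.112697+0.051226=1.8634
k=7 load: inc=0.051226, refl=0.051226·1.000000=0.0512; V=1.812171+0.051226+0.051226=1.9146
k=8 src: inc=0.051226, refl=0.051226·0.454545=0.0233; V=1.863397+0.051226+0.023285=1.9379
k=9 load: inc=0.023285, refl=0.023285·1.000000=0.0233; V=1.914623+0.023285+0.023285=1.9612
k=10 src: inc=0.023285, refl=0.023285·0.454545=0.0106; V=1.937908+0.023285+0.010584=1.9718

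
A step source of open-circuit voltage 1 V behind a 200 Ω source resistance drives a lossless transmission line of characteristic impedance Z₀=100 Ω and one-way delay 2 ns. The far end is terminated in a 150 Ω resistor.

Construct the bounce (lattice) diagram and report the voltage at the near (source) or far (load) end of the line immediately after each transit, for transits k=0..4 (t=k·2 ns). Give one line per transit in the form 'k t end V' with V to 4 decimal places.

Γ_L=0.200000, Γ_S=0.333333; launch V₁=1·100/300=0.333333
k=0 src: V=0.3333
k=1 load: inc=0.333333, refl=0.333333·0.200000=0.0667; V=0.000000+0.333333+0.066667=0.4000
k=2 src: inc=0.066667, refl=0.066667·0.333333=0.0222; V=0.333333+0.066667+0.022222=0.4222
k=3 load: inc=0.022222, refl=0.022222·0.200000=0.0044; V=0.400000+0.022222+0.004444=0.4267
k=4 src: inc=0.004444, refl=0.004444·0.333333=0.0015; V=0.422222+0.004444+0.001481=0.4281

0 0 source 0.3333
1 2 load 0.4000
2 4 source 0.4222
3 6 load 0.4267
4 8 source 0.4281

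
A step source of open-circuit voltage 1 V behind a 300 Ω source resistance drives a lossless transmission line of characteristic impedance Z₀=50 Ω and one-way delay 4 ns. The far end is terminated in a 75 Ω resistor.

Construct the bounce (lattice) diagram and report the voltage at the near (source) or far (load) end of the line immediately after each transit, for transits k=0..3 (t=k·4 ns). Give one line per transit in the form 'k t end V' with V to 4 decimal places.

0 0 source 0.1429
1 4 load 0.1714
2 8 source 0.1918
3 12 load 0.1959

Γ_L=0.200000, Γ_S=0.714286; launch V₁=1·50/350=0.142857
k=0 src: V=0.1429
k=1 load: inc=0.142857, refl=0.142857·0.200000=0.0286; V=0.000000+0.142857+0.028571=0.1714
k=2 src: inc=0.028571, refl=0.028571·0.714286=0.0204; V=0.142857+0.028571+0.020408=0.1918
k=3 load: inc=0.020408, refl=0.020408·0.200000=0.0041; V=0.171429+0.020408+0.004082=0.1959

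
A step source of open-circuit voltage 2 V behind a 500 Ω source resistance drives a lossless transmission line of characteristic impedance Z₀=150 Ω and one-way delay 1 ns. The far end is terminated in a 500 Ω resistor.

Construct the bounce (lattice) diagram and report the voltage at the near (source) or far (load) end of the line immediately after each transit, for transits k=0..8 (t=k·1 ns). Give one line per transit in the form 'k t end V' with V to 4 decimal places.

0 0 source 0.4615
1 1 load 0.7101
2 2 source 0.8439
3 3 load 0.9159
4 4 source 0.9547
5 5 load 0.9756
6 6 source 0.9869
7 7 load 0.9929
8 8 source 0.9962

Γ_L=0.538462, Γ_S=0.538462; launch V₁=2·150/650=0.461538
k=0 src: V=0.4615
k=1 load: inc=0.461538, refl=0.461538·0.538462=0.2485; V=0.000000+0.461538+0.248521=0.7101
k=2 src: inc=0.248521, refl=0.248521·0.538462=0.1338; V=0.461538+0.248521+0.133819=0.8439
k=3 load: inc=0.133819, refl=0.133819·0.538462=0.0721; V=0.710059+0.133819+0.072056=0.9159
k=4 src: inc=0.072056, refl=0.072056·0.538462=0.0388; V=0.843878+0.072056+0.038800=0.9547
k=5 load: inc=0.038800, refl=0.038800·0.538462=0.0209; V=0.915934+0.038800+0.020892=0.9756
k=6 src: inc=0.020892, refl=0.020892·0.538462=0.0112; V=0.954734+0.020892+0.011250=0.9869
k=7 load: inc=0.011250, refl=0.011250·0.538462=0.0061; V=0.975626+0.011250+0.006057=0.9929
k=8 src: inc=0.006057, refl=0.006057·0.538462=0.0033; V=0.986875+0.006057+0.003262=0.9962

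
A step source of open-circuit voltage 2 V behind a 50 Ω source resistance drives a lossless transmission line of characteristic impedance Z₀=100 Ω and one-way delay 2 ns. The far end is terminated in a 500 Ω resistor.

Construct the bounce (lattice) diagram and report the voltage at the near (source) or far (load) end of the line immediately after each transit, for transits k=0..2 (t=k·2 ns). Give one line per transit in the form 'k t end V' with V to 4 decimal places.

Γ_L=0.666667, Γ_S=-0.333333; launch V₁=2·100/150=1.333333
k=0 src: V=1.3333
k=1 load: inc=1.333333, refl=1.333333·0.666667=0.8889; V=0.000000+1.333333+0.888889=2.2222
k=2 src: inc=0.888889, refl=0.888889·-0.333333=-0.2963; V=1.333333+0.888889+-0.296296=1.9259

0 0 source 1.3333
1 2 load 2.2222
2 4 source 1.9259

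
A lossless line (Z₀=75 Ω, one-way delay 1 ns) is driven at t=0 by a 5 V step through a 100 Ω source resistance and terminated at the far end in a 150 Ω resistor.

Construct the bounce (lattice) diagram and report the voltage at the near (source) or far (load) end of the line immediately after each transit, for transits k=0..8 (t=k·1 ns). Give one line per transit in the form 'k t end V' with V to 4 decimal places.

Γ_L=0.333333, Γ_S=0.142857; launch V₁=5·75/175=2.142857
k=0 src: V=2.1429
k=1 load: inc=2.142857, refl=2.142857·0.333333=0.7143; V=0.000000+2.142857+0.714286=2.8571
k=2 src: inc=0.714286, refl=0.714286·0.142857=0.1020; V=2.142857+0.714286+0.102041=2.9592
k=3 load: inc=0.102041, refl=0.102041·0.333333=0.0340; V=2.857143+0.102041+0.034014=2.9932
k=4 src: inc=0.034014, refl=0.034014·0.142857=0.0049; V=2.959184+0.034014+0.004859=2.9981
k=5 load: inc=0.004859, refl=0.004859·0.333333=0.0016; V=2.993197+0.004859+0.001620=2.9997
k=6 src: inc=0.001620, refl=0.001620·0.142857=0.0002; V=2.998056+0.001620+0.000231=2.9999
k=7 load: inc=0.000231, refl=0.000231·0.333333=0.0001; V=2.999676+0.000231+0.000077=3.0000
k=8 src: inc=0.000077, refl=0.000077·0.142857=0.0000; V=2.999907+0.000077+0.000011=3.0000

0 0 source 2.1429
1 1 load 2.8571
2 2 source 2.9592
3 3 load 2.9932
4 4 source 2.9981
5 5 load 2.9997
6 6 source 2.9999
7 7 load 3.0000
8 8 source 3.0000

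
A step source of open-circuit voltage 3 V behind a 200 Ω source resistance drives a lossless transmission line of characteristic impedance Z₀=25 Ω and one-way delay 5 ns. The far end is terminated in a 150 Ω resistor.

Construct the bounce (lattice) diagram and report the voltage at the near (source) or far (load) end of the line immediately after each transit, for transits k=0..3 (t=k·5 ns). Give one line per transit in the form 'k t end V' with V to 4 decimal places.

0 0 source 0.3333
1 5 load 0.5714
2 10 source 0.7566
3 15 load 0.8889

Γ_L=0.714286, Γ_S=0.777778; launch V₁=3·25/225=0.333333
k=0 src: V=0.3333
k=1 load: inc=0.333333, refl=0.333333·0.714286=0.2381; V=0.000000+0.333333+0.238095=0.5714
k=2 src: inc=0.238095, refl=0.238095·0.777778=0.1852; V=0.333333+0.238095+0.185185=0.7566
k=3 load: inc=0.185185, refl=0.185185·0.714286=0.1323; V=0.571429+0.185185+0.132275=0.8889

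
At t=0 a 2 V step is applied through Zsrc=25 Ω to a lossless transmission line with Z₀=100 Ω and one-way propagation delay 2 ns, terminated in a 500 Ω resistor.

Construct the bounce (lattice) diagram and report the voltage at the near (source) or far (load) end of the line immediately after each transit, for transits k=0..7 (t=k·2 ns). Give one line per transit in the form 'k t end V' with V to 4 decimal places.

0 0 source 1.6000
1 2 load 2.6667
2 4 source 2.0267
3 6 load 1.6000
4 8 source 1.8560
5 10 load 2.0267
6 12 source 1.9243
7 14 load 1.8560

Γ_L=0.666667, Γ_S=-0.600000; launch V₁=2·100/125=1.600000
k=0 src: V=1.6000
k=1 load: inc=1.600000, refl=1.600000·0.666667=1.0667; V=0.000000+1.600000+1.066667=2.6667
k=2 src: inc=1.066667, refl=1.066667·-0.600000=-0.6400; V=1.600000+1.066667+-0.640000=2.0267
k=3 load: inc=-0.640000, refl=-0.640000·0.666667=-0.4267; V=2.666667+-0.640000+-0.426667=1.6000
k=4 src: inc=-0.426667, refl=-0.426667·-0.600000=0.2560; V=2.026667+-0.426667+0.256000=1.8560
k=5 load: inc=0.256000, refl=0.256000·0.666667=0.1707; V=1.600000+0.256000+0.170667=2.0267
k=6 src: inc=0.170667, refl=0.170667·-0.600000=-0.1024; V=1.856000+0.170667+-0.102400=1.9243
k=7 load: inc=-0.102400, refl=-0.102400·0.666667=-0.0683; V=2.026667+-0.102400+-0.068267=1.8560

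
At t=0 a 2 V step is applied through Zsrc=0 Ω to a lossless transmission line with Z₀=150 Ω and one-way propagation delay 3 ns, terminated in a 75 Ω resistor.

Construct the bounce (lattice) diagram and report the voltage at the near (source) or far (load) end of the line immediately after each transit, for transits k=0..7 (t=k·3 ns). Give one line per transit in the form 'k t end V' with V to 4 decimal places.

0 0 source 2.0000
1 3 load 1.3333
2 6 source 2.0000
3 9 load 1.7778
4 12 source 2.0000
5 15 load 1.9259
6 18 source 2.0000
7 21 load 1.9753

Γ_L=-0.333333, Γ_S=-1.000000; launch V₁=2·150/150=2.000000
k=0 src: V=2.0000
k=1 load: inc=2.000000, refl=2.000000·-0.333333=-0.6667; V=0.000000+2.000000+-0.666667=1.3333
k=2 src: inc=-0.666667, refl=-0.666667·-1.000000=0.6667; V=2.000000+-0.666667+0.666667=2.0000
k=3 load: inc=0.666667, refl=0.666667·-0.333333=-0.2222; V=1.333333+0.666667+-0.222222=1.7778
k=4 src: inc=-0.222222, refl=-0.222222·-1.000000=0.2222; V=2.000000+-0.222222+0.222222=2.0000
k=5 load: inc=0.222222, refl=0.222222·-0.333333=-0.0741; V=1.777778+0.222222+-0.074074=1.9259
k=6 src: inc=-0.074074, refl=-0.074074·-1.000000=0.0741; V=2.000000+-0.074074+0.074074=2.0000
k=7 load: inc=0.074074, refl=0.074074·-0.333333=-0.0247; V=1.925926+0.074074+-0.024691=1.9753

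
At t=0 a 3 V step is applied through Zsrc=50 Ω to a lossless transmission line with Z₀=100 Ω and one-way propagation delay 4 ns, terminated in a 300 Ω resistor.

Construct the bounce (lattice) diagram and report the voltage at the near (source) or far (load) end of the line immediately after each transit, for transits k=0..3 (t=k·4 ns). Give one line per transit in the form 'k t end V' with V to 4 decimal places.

0 0 source 2.0000
1 4 load 3.0000
2 8 source 2.6667
3 12 load 2.5000

Γ_L=0.500000, Γ_S=-0.333333; launch V₁=3·100/150=2.000000
k=0 src: V=2.0000
k=1 load: inc=2.000000, refl=2.000000·0.500000=1.0000; V=0.000000+2.000000+1.000000=3.0000
k=2 src: inc=1.000000, refl=1.000000·-0.333333=-0.3333; V=2.000000+1.000000+-0.333333=2.6667
k=3 load: inc=-0.333333, refl=-0.333333·0.500000=-0.1667; V=3.000000+-0.333333+-0.166667=2.5000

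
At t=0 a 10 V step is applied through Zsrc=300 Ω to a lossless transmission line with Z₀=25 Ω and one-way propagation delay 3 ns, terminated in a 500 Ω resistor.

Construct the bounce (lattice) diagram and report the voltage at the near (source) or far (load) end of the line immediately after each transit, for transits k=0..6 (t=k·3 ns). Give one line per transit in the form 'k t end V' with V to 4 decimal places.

Γ_L=0.904762, Γ_S=0.846154; launch V₁=10·25/325=0.769231
k=0 src: V=0.7692
k=1 load: inc=0.769231, refl=0.769231·0.904762=0.6960; V=0.000000+0.769231+0.695971=1.4652
k=2 src: inc=0.695971, refl=0.695971·0.846154=0.5889; V=0.769231+0.695971+0.588898=2.0541
k=3 load: inc=0.588898, refl=0.588898·0.904762=0.5328; V=1.465201+0.588898+0.532813=2.5869
k=4 src: inc=0.532813, refl=0.532813·0.846154=0.4508; V=2.054100+0.532813+0.450842=3.0378
k=5 load: inc=0.450842, refl=0.450842·0.904762=0.4079; V=2.586912+0.450842+0.407904=3.4457
k=6 src: inc=0.407904, refl=0.407904·0.846154=0.3451; V=3.037754+0.407904+0.345150=3.7908

0 0 source 0.7692
1 3 load 1.4652
2 6 source 2.0541
3 9 load 2.5869
4 12 source 3.0378
5 15 load 3.4457
6 18 source 3.7908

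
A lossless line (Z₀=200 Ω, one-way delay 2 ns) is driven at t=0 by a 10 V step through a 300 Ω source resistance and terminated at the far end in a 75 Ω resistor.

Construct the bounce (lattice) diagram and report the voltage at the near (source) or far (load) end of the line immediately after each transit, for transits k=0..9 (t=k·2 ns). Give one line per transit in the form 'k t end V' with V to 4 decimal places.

Γ_L=-0.454545, Γ_S=0.200000; launch V₁=10·200/500=4.000000
k=0 src: V=4.0000
k=1 load: inc=4.000000, refl=4.000000·-0.454545=-1.8182; V=0.000000+4.000000+-1.818182=2.1818
k=2 src: inc=-1.818182, refl=-1.818182·0.200000=-0.3636; V=4.000000+-1.818182+-0.363636=1.8182
k=3 load: inc=-0.363636, refl=-0.363636·-0.454545=0.1653; V=2.181818+-0.363636+0.165289=1.9835
k=4 src: inc=0.165289, refl=0.165289·0.200000=0.0331; V=1.818182+0.165289+0.033058=2.0165
k=5 load: inc=0.033058, refl=0.033058·-0.454545=-0.0150; V=1.983471+0.033058+-0.015026=2.0015
k=6 src: inc=-0.015026, refl=-0.015026·0.200000=-0.0030; V=2.016529+-0.015026+-0.003005=1.9985
k=7 load: inc=-0.003005, refl=-0.003005·-0.454545=0.0014; V=2.001503+-0.003005+0.001366=1.9999
k=8 src: inc=0.001366, refl=0.001366·0.200000=0.0003; V=1.998497+0.001366+0.000273=2.0001
k=9 load: inc=0.000273, refl=0.000273·-0.454545=-0.0001; V=1.999863+0.000273+-0.000124=2.0000

0 0 source 4.0000
1 2 load 2.1818
2 4 source 1.8182
3 6 load 1.9835
4 8 source 2.0165
5 10 load 2.0015
6 12 source 1.9985
7 14 load 1.9999
8 16 source 2.0001
9 18 load 2.0000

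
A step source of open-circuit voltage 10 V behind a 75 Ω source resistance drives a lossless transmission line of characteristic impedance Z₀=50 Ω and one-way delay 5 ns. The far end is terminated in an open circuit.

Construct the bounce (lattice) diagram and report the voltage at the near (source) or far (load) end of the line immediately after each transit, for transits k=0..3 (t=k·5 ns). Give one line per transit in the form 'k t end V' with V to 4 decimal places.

0 0 source 4.0000
1 5 load 8.0000
2 10 source 8.8000
3 15 load 9.6000

Γ_L=1.000000, Γ_S=0.200000; launch V₁=10·50/125=4.000000
k=0 src: V=4.0000
k=1 load: inc=4.000000, refl=4.000000·1.000000=4.0000; V=0.000000+4.000000+4.000000=8.0000
k=2 src: inc=4.000000, refl=4.000000·0.200000=0.8000; V=4.000000+4.000000+0.800000=8.8000
k=3 load: inc=0.800000, refl=0.800000·1.000000=0.8000; V=8.000000+0.800000+0.800000=9.6000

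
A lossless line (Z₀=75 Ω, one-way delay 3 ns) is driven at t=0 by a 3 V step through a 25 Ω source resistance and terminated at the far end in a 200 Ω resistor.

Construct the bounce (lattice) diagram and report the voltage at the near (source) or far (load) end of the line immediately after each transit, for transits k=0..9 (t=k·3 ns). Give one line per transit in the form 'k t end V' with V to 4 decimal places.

Γ_L=0.454545, Γ_S=-0.500000; launch V₁=3·75/100=2.250000
k=0 src: V=2.2500
k=1 load: inc=2.250000, refl=2.250000·0.454545=1.0227; V=0.000000+2.250000+1.022727=3.2727
k=2 src: inc=1.022727, refl=1.022727·-0.500000=-0.5114; V=2.250000+1.022727+-0.511364=2.7614
k=3 load: inc=-0.511364, refl=-0.511364·0.454545=-0.2324; V=3.272727+-0.511364+-0.232438=2.5289
k=4 src: inc=-0.232438, refl=-0.232438·-0.500000=0.1162; V=2.761364+-0.232438+0.116219=2.6451
k=5 load: inc=0.116219, refl=0.116219·0.454545=0.0528; V=2.528926+0.116219+0.052827=2.6980
k=6 src: inc=0.052827, refl=0.052827·-0.500000=-0.0264; V=2.645145+0.052827+-0.026413=2.6716
k=7 load: inc=-0.026413, refl=-0.026413·0.454545=-0.0120; V=2.697971+-0.026413+-0.012006=2.6596
k=8 src: inc=-0.012006, refl=-0.012006·-0.500000=0.0060; V=2.671558+-0.012006+0.006003=2.6656
k=9 load: inc=0.006003, refl=0.006003·0.454545=0.0027; V=2.659552+0.006003+0.002729=2.6683

0 0 source 2.2500
1 3 load 3.2727
2 6 source 2.7614
3 9 load 2.5289
4 12 source 2.6451
5 15 load 2.6980
6 18 source 2.6716
7 21 load 2.6596
8 24 source 2.6656
9 27 load 2.6683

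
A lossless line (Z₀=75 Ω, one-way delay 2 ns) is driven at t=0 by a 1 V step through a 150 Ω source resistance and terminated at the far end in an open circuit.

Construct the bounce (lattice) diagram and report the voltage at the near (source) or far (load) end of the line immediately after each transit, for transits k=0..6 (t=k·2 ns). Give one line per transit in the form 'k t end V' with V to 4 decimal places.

0 0 source 0.3333
1 2 load 0.6667
2 4 source 0.7778
3 6 load 0.8889
4 8 source 0.9259
5 10 load 0.9630
6 12 source 0.9753

Γ_L=1.000000, Γ_S=0.333333; launch V₁=1·75/225=0.333333
k=0 src: V=0.3333
k=1 load: inc=0.333333, refl=0.333333·1.000000=0.3333; V=0.000000+0.333333+0.333333=0.6667
k=2 src: inc=0.333333, refl=0.333333·0.333333=0.1111; V=0.333333+0.333333+0.111111=0.7778
k=3 load: inc=0.111111, refl=0.111111·1.000000=0.1111; V=0.666667+0.111111+0.111111=0.8889
k=4 src: inc=0.111111, refl=0.111111·0.333333=0.0370; V=0.777778+0.111111+0.037037=0.9259
k=5 load: inc=0.037037, refl=0.037037·1.000000=0.0370; V=0.888889+0.037037+0.037037=0.9630
k=6 src: inc=0.037037, refl=0.037037·0.333333=0.0123; V=0.925926+0.037037+0.012346=0.9753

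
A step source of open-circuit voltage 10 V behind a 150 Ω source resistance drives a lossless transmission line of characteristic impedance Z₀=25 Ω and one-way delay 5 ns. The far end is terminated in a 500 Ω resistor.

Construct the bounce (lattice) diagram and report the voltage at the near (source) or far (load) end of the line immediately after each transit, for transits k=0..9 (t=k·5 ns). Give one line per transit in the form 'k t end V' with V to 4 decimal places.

Γ_L=0.904762, Γ_S=0.714286; launch V₁=10·25/175=1.428571
k=0 src: V=1.4286
k=1 load: inc=1.428571, refl=1.428571·0.904762=1.2925; V=0.000000+1.428571+1.292517=2.7211
k=2 src: inc=1.292517, refl=1.292517·0.714286=0.9232; V=1.428571+1.292517+0.923226=3.6443
k=3 load: inc=0.923226, refl=0.923226·0.904762=0.8353; V=2.721088+0.923226+0.835300=4.4796
k=4 src: inc=0.835300, refl=0.835300·0.714286=0.5966; V=3.644315+0.835300+0.596643=5.0763
k=5 load: inc=0.596643, refl=0.596643·0.904762=0.5398; V=4.479615+0.596643+0.539820=5.6161
k=6 src: inc=0.539820, refl=0.539820·0.714286=0.3856; V=5.076258+0.539820+0.385586=6.0017
k=7 load: inc=0.385586, refl=0.385586·0.904762=0.3489; V=5.616078+0.385586+0.348863=6.3505
k=8 src: inc=0.348863, refl=0.348863·0.714286=0.2492; V=6.001663+0.348863+0.249188=6.5997
k=9 load: inc=0.249188, refl=0.249188·0.904762=0.2255; V=6.350526+0.249188+0.225456=6.8252

0 0 source 1.4286
1 5 load 2.7211
2 10 source 3.6443
3 15 load 4.4796
4 20 source 5.0763
5 25 load 5.6161
6 30 source 6.0017
7 35 load 6.3505
8 40 source 6.5997
9 45 load 6.8252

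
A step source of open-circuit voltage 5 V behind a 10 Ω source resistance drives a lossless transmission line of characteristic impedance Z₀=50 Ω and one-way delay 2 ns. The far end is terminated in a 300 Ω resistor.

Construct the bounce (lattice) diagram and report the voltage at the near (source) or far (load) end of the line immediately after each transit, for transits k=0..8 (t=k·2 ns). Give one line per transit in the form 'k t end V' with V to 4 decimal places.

Γ_L=0.714286, Γ_S=-0.666667; launch V₁=5·50/60=4.166667
k=0 src: V=4.1667
k=1 load: inc=4.166667, refl=4.166667·0.714286=2.9762; V=0.000000+4.166667+2.976190=7.1429
k=2 src: inc=2.976190, refl=2.976190·-0.666667=-1.9841; V=4.166667+2.976190+-1.984127=5.1587
k=3 load: inc=-1.984127, refl=-1.984127·0.714286=-1.4172; V=7.142857+-1.984127+-1.417234=3.7415
k=4 src: inc=-1.417234, refl=-1.417234·-0.666667=0.9448; V=5.158730+-1.417234+0.944822=4.6863
k=5 load: inc=0.944822, refl=0.944822·0.714286=0.6749; V=3.741497+0.944822+0.674873=5.3612
k=6 src: inc=0.674873, refl=0.674873·-0.666667=-0.4499; V=4.686319+0.674873+-0.449915=4.9113
k=7 load: inc=-0.449915, refl=-0.449915·0.714286=-0.3214; V=5.361192+-0.449915+-0.321368=4.5899
k=8 src: inc=-0.321368, refl=-0.321368·-0.666667=0.2142; V=4.911277+-0.321368+0.214245=4.8042

0 0 source 4.1667
1 2 load 7.1429
2 4 source 5.1587
3 6 load 3.7415
4 8 source 4.6863
5 10 load 5.3612
6 12 source 4.9113
7 14 load 4.5899
8 16 source 4.8042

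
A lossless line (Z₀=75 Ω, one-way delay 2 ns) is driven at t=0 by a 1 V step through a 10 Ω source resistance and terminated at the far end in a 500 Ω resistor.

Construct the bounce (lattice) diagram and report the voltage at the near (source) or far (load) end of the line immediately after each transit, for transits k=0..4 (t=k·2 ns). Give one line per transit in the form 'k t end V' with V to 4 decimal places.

0 0 source 0.8824
1 2 load 1.5345
2 4 source 1.0358
3 6 load 0.6672
4 8 source 0.9491

Γ_L=0.739130, Γ_S=-0.764706; launch V₁=1·75/85=0.882353
k=0 src: V=0.8824
k=1 load: inc=0.882353, refl=0.882353·0.739130=0.6522; V=0.000000+0.882353+0.652174=1.5345
k=2 src: inc=0.652174, refl=0.652174·-0.764706=-0.4987; V=0.882353+0.652174+-0.498721=1.0358
k=3 load: inc=-0.498721, refl=-0.498721·0.739130=-0.3686; V=1.534527+-0.498721+-0.368620=0.6672
k=4 src: inc=-0.368620, refl=-0.368620·-0.764706=0.2819; V=1.035806+-0.368620+0.281886=0.9491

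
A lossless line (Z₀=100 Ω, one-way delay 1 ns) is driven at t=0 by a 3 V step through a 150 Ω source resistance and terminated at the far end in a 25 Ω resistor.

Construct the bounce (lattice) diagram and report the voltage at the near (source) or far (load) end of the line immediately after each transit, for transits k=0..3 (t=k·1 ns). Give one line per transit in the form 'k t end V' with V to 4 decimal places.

Γ_L=-0.600000, Γ_S=0.200000; launch V₁=3·100/250=1.200000
k=0 src: V=1.2000
k=1 load: inc=1.200000, refl=1.200000·-0.600000=-0.7200; V=0.000000+1.200000+-0.720000=0.4800
k=2 src: inc=-0.720000, refl=-0.720000·0.200000=-0.1440; V=1.200000+-0.720000+-0.144000=0.3360
k=3 load: inc=-0.144000, refl=-0.144000·-0.600000=0.0864; V=0.480000+-0.144000+0.086400=0.4224

0 0 source 1.2000
1 1 load 0.4800
2 2 source 0.3360
3 3 load 0.4224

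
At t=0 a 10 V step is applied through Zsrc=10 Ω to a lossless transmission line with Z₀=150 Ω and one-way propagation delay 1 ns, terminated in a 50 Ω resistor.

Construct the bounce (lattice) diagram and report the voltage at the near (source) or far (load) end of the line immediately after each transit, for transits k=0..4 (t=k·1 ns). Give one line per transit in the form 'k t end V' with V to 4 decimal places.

Γ_L=-0.500000, Γ_S=-0.875000; launch V₁=10·150/160=9.375000
k=0 src: V=9.3750
k=1 load: inc=9.375000, refl=9.375000·-0.500000=-4.6875; V=0.000000+9.375000+-4.687500=4.6875
k=2 src: inc=-4.687500, refl=-4.687500·-0.875000=4.1016; V=9.375000+-4.687500+4.101562=8.7891
k=3 load: inc=4.101562, refl=4.101562·-0.500000=-2.0508; V=4.687500+4.101562+-2.050781=6.7383
k=4 src: inc=-2.050781, refl=-2.050781·-0.875000=1.7944; V=8.789062+-2.050781+1.794434=8.5327

0 0 source 9.3750
1 1 load 4.6875
2 2 source 8.7891
3 3 load 6.7383
4 4 source 8.5327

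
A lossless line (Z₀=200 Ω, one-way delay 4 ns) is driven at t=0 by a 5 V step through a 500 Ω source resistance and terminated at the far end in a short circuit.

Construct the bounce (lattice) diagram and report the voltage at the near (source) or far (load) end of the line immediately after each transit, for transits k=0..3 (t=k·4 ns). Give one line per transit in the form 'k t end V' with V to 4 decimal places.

0 0 source 1.4286
1 4 load 0.0000
2 8 source -0.6122
3 12 load 0.0000

Γ_L=-1.000000, Γ_S=0.428571; launch V₁=5·200/700=1.428571
k=0 src: V=1.4286
k=1 load: inc=1.428571, refl=1.428571·-1.000000=-1.4286; V=0.000000+1.428571+-1.428571=0.0000
k=2 src: inc=-1.428571, refl=-1.428571·0.428571=-0.6122; V=1.428571+-1.428571+-0.612245=-0.6122
k=3 load: inc=-0.612245, refl=-0.612245·-1.000000=0.6122; V=0.000000+-0.612245+0.612245=0.0000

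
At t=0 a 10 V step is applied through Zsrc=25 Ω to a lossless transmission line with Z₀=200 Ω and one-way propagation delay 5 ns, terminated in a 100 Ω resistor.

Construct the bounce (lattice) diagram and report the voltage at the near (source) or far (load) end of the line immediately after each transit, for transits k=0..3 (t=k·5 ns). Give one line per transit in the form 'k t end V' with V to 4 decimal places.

0 0 source 8.8889
1 5 load 5.9259
2 10 source 8.2305
3 15 load 7.4623

Γ_L=-0.333333, Γ_S=-0.777778; launch V₁=10·200/225=8.888889
k=0 src: V=8.8889
k=1 load: inc=8.888889, refl=8.888889·-0.333333=-2.9630; V=0.000000+8.888889+-2.962963=5.9259
k=2 src: inc=-2.962963, refl=-2.962963·-0.777778=2.3045; V=8.888889+-2.962963+2.304527=8.2305
k=3 load: inc=2.304527, refl=2.304527·-0.333333=-0.7682; V=5.925926+2.304527+-0.768176=7.4623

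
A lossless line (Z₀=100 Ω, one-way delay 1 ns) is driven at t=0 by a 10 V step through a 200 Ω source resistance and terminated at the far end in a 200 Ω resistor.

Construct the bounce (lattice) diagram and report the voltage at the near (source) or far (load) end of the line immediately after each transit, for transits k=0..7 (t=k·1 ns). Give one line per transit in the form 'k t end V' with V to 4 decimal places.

0 0 source 3.3333
1 1 load 4.4444
2 2 source 4.8148
3 3 load 4.9383
4 4 source 4.9794
5 5 load 4.9931
6 6 source 4.9977
7 7 load 4.9992

Γ_L=0.333333, Γ_S=0.333333; launch V₁=10·100/300=3.333333
k=0 src: V=3.3333
k=1 load: inc=3.333333, refl=3.333333·0.333333=1.1111; V=0.000000+3.333333+1.111111=4.4444
k=2 src: inc=1.111111, refl=1.111111·0.333333=0.3704; V=3.333333+1.111111+0.370370=4.8148
k=3 load: inc=0.370370, refl=0.370370·0.333333=0.1235; V=4.444444+0.370370+0.123457=4.9383
k=4 src: inc=0.123457, refl=0.123457·0.333333=0.0412; V=4.814815+0.123457+0.041152=4.9794
k=5 load: inc=0.041152, refl=0.041152·0.333333=0.0137; V=4.938272+0.041152+0.013717=4.9931
k=6 src: inc=0.013717, refl=0.013717·0.333333=0.0046; V=4.979424+0.013717+0.004572=4.9977
k=7 load: inc=0.004572, refl=0.004572·0.333333=0.0015; V=4.993141+0.004572+0.001524=4.9992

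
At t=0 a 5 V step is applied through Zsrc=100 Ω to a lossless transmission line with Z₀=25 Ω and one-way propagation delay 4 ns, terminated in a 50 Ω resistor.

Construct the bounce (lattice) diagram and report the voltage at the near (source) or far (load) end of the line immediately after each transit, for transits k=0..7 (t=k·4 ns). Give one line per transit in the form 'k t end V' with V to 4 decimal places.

0 0 source 1.0000
1 4 load 1.3333
2 8 source 1.5333
3 12 load 1.6000
4 16 source 1.6400
5 20 load 1.6533
6 24 source 1.6613
7 28 load 1.6640

Γ_L=0.333333, Γ_S=0.600000; launch V₁=5·25/125=1.000000
k=0 src: V=1.0000
k=1 load: inc=1.000000, refl=1.000000·0.333333=0.3333; V=0.000000+1.000000+0.333333=1.3333
k=2 src: inc=0.333333, refl=0.333333·0.600000=0.2000; V=1.000000+0.333333+0.200000=1.5333
k=3 load: inc=0.200000, refl=0.200000·0.333333=0.0667; V=1.333333+0.200000+0.066667=1.6000
k=4 src: inc=0.066667, refl=0.066667·0.600000=0.0400; V=1.533333+0.066667+0.040000=1.6400
k=5 load: inc=0.040000, refl=0.040000·0.333333=0.0133; V=1.600000+0.040000+0.013333=1.6533
k=6 src: inc=0.013333, refl=0.013333·0.600000=0.0080; V=1.640000+0.013333+0.008000=1.6613
k=7 load: inc=0.008000, refl=0.008000·0.333333=0.0027; V=1.653333+0.008000+0.002667=1.6640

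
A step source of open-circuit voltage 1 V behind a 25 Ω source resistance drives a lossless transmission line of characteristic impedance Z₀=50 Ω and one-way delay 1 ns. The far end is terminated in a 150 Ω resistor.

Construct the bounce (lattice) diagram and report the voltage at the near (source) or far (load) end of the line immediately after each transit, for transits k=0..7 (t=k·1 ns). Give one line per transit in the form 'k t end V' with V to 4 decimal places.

Γ_L=0.500000, Γ_S=-0.333333; launch V₁=1·50/75=0.666667
k=0 src: V=0.6667
k=1 load: inc=0.666667, refl=0.666667·0.500000=0.3333; V=0.000000+0.666667+0.333333=1.0000
k=2 src: inc=0.333333, refl=0.333333·-0.333333=-0.1111; V=0.666667+0.333333+-0.111111=0.8889
k=3 load: inc=-0.111111, refl=-0.111111·0.500000=-0.0556; V=1.000000+-0.111111+-0.055556=0.8333
k=4 src: inc=-0.055556, refl=-0.055556·-0.333333=0.0185; V=0.888889+-0.055556+0.018519=0.8519
k=5 load: inc=0.018519, refl=0.018519·0.500000=0.0093; V=0.833333+0.018519+0.009259=0.8611
k=6 src: inc=0.009259, refl=0.009259·-0.333333=-0.0031; V=0.851852+0.009259+-0.003086=0.8580
k=7 load: inc=-0.003086, refl=-0.003086·0.500000=-0.0015; V=0.861111+-0.003086+-0.001543=0.8565

0 0 source 0.6667
1 1 load 1.0000
2 2 source 0.8889
3 3 load 0.8333
4 4 source 0.8519
5 5 load 0.8611
6 6 source 0.8580
7 7 load 0.8565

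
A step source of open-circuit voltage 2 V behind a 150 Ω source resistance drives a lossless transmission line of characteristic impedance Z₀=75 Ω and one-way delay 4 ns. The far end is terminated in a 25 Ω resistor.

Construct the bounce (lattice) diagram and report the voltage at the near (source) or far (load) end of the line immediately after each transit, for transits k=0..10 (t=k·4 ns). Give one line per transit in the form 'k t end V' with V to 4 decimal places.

Γ_L=-0.500000, Γ_S=0.333333; launch V₁=2·75/225=0.666667
k=0 src: V=0.6667
k=1 load: inc=0.666667, refl=0.666667·-0.500000=-0.3333; V=0.000000+0.666667+-0.333333=0.3333
k=2 src: inc=-0.333333, refl=-0.333333·0.333333=-0.1111; V=0.666667+-0.333333+-0.111111=0.2222
k=3 load: inc=-0.111111, refl=-0.111111·-0.500000=0.0556; V=0.333333+-0.111111+0.055556=0.2778
k=4 src: inc=0.055556, refl=0.055556·0.333333=0.0185; V=0.222222+0.055556+0.018519=0.2963
k=5 load: inc=0.018519, refl=0.018519·-0.500000=-0.0093; V=0.277778+0.018519+-0.009259=0.2870
k=6 src: inc=-0.009259, refl=-0.009259·0.333333=-0.0031; V=0.296296+-0.009259+-0.003086=0.2840
k=7 load: inc=-0.003086, refl=-0.003086·-0.500000=0.0015; V=0.287037+-0.003086+0.001543=0.2855
k=8 src: inc=0.001543, refl=0.001543·0.333333=0.0005; V=0.283951+0.001543+0.000514=0.2860
k=9 load: inc=0.000514, refl=0.000514·-0.500000=-0.0003; V=0.285494+0.000514+-0.000257=0.2858
k=10 src: inc=-0.000257, refl=-0.000257·0.333333=-0.0001; V=0.286008+-0.000257+-0.000086=0.2857

0 0 source 0.6667
1 4 load 0.3333
2 8 source 0.2222
3 12 load 0.2778
4 16 source 0.2963
5 20 load 0.2870
6 24 source 0.2840
7 28 load 0.2855
8 32 source 0.2860
9 36 load 0.2858
10 40 source 0.2857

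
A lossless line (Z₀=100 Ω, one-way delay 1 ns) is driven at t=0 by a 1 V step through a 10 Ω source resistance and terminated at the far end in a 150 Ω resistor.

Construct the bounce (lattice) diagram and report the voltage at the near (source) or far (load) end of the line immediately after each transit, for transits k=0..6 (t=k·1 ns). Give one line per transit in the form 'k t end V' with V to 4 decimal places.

0 0 source 0.9091
1 1 load 1.0909
2 2 source 0.9421
3 3 load 0.9124
4 4 source 0.9367
5 5 load 0.9416
6 6 source 0.9376

Γ_L=0.200000, Γ_S=-0.818182; launch V₁=1·100/110=0.909091
k=0 src: V=0.9091
k=1 load: inc=0.909091, refl=0.909091·0.200000=0.1818; V=0.000000+0.909091+0.181818=1.0909
k=2 src: inc=0.181818, refl=0.181818·-0.818182=-0.1488; V=0.909091+0.181818+-0.148760=0.9421
k=3 load: inc=-0.148760, refl=-0.148760·0.200000=-0.0298; V=1.090909+-0.148760+-0.029752=0.9124
k=4 src: inc=-0.029752, refl=-0.029752·-0.818182=0.0243; V=0.942149+-0.029752+0.024343=0.9367
k=5 load: inc=0.024343, refl=0.024343·0.200000=0.0049; V=0.912397+0.024343+0.004869=0.9416
k=6 src: inc=0.004869, refl=0.004869·-0.818182=-0.0040; V=0.936739+0.004869+-0.003983=0.9376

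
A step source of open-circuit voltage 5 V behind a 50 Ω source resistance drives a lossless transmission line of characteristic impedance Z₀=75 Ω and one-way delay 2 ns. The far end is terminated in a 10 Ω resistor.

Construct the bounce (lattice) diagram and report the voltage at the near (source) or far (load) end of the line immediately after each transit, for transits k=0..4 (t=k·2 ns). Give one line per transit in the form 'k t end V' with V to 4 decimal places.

0 0 source 3.0000
1 2 load 0.7059
2 4 source 1.1647
3 6 load 0.8138
4 8 source 0.8840

Γ_L=-0.764706, Γ_S=-0.200000; launch V₁=5·75/125=3.000000
k=0 src: V=3.0000
k=1 load: inc=3.000000, refl=3.000000·-0.764706=-2.2941; V=0.000000+3.000000+-2.294118=0.7059
k=2 src: inc=-2.294118, refl=-2.294118·-0.200000=0.4588; V=3.000000+-2.294118+0.458824=1.1647
k=3 load: inc=0.458824, refl=0.458824·-0.764706=-0.3509; V=0.705882+0.458824+-0.350865=0.8138
k=4 src: inc=-0.350865, refl=-0.350865·-0.200000=0.0702; V=1.164706+-0.350865+0.070173=0.8840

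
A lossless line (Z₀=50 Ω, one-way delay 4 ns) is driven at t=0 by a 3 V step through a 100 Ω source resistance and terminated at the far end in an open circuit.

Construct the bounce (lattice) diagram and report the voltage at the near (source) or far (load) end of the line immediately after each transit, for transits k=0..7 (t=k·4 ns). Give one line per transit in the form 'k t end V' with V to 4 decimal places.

0 0 source 1.0000
1 4 load 2.0000
2 8 source 2.3333
3 12 load 2.6667
4 16 source 2.7778
5 20 load 2.8889
6 24 source 2.9259
7 28 load 2.9630

Γ_L=1.000000, Γ_S=0.333333; launch V₁=3·50/150=1.000000
k=0 src: V=1.0000
k=1 load: inc=1.000000, refl=1.000000·1.000000=1.0000; V=0.000000+1.000000+1.000000=2.0000
k=2 src: inc=1.000000, refl=1.000000·0.333333=0.3333; V=1.000000+1.000000+0.333333=2.3333
k=3 load: inc=0.333333, refl=0.333333·1.000000=0.3333; V=2.000000+0.333333+0.333333=2.6667
k=4 src: inc=0.333333, refl=0.333333·0.333333=0.1111; V=2.333333+0.333333+0.111111=2.7778
k=5 load: inc=0.111111, refl=0.111111·1.000000=0.1111; V=2.666667+0.111111+0.111111=2.8889
k=6 src: inc=0.111111, refl=0.111111·0.333333=0.0370; V=2.777778+0.111111+0.037037=2.9259
k=7 load: inc=0.037037, refl=0.037037·1.000000=0.0370; V=2.888889+0.037037+0.037037=2.9630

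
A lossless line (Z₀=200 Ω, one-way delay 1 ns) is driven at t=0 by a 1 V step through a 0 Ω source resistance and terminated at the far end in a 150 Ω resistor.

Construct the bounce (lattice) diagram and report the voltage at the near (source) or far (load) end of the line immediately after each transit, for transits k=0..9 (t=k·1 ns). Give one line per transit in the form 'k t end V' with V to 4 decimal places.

Γ_L=-0.142857, Γ_S=-1.000000; launch V₁=1·200/200=1.000000
k=0 src: V=1.0000
k=1 load: inc=1.000000, refl=1.000000·-0.142857=-0.1429; V=0.000000+1.000000+-0.142857=0.8571
k=2 src: inc=-0.142857, refl=-0.142857·-1.000000=0.1429; V=1.000000+-0.142857+0.142857=1.0000
k=3 load: inc=0.142857, refl=0.142857·-0.142857=-0.0204; V=0.857143+0.142857+-0.020408=0.9796
k=4 src: inc=-0.020408, refl=-0.020408·-1.000000=0.0204; V=1.000000+-0.020408+0.020408=1.0000
k=5 load: inc=0.020408, refl=0.020408·-0.142857=-0.0029; V=0.979592+0.020408+-0.002915=0.9971
k=6 src: inc=-0.002915, refl=-0.002915·-1.000000=0.0029; V=1.000000+-0.002915+0.002915=1.0000
k=7 load: inc=0.002915, refl=0.002915·-0.142857=-0.0004; V=0.997085+0.002915+-0.000416=0.9996
k=8 src: inc=-0.000416, refl=-0.000416·-1.000000=0.0004; V=1.000000+-0.000416+0.000416=1.0000
k=9 load: inc=0.000416, refl=0.000416·-0.142857=-0.0001; V=0.999584+0.000416+-0.000059=0.9999

0 0 source 1.0000
1 1 load 0.8571
2 2 source 1.0000
3 3 load 0.9796
4 4 source 1.0000
5 5 load 0.9971
6 6 source 1.0000
7 7 load 0.9996
8 8 source 1.0000
9 9 load 0.9999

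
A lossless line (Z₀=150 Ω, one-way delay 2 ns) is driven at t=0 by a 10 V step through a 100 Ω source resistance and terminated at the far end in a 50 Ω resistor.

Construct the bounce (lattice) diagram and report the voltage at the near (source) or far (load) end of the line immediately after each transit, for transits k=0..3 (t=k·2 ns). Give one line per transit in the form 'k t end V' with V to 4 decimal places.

0 0 source 6.0000
1 2 load 3.0000
2 4 source 3.6000
3 6 load 3.3000

Γ_L=-0.500000, Γ_S=-0.200000; launch V₁=10·150/250=6.000000
k=0 src: V=6.0000
k=1 load: inc=6.000000, refl=6.000000·-0.500000=-3.0000; V=0.000000+6.000000+-3.000000=3.0000
k=2 src: inc=-3.000000, refl=-3.000000·-0.200000=0.6000; V=6.000000+-3.000000+0.600000=3.6000
k=3 load: inc=0.600000, refl=0.600000·-0.500000=-0.3000; V=3.000000+0.600000+-0.300000=3.3000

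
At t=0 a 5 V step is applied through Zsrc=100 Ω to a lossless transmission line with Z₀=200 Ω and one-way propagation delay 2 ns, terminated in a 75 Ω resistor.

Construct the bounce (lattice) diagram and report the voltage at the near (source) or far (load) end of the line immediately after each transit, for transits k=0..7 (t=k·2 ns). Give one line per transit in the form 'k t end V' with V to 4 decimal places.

0 0 source 3.3333
1 2 load 1.8182
2 4 source 2.3232
3 6 load 2.0937
4 8 source 2.1702
5 10 load 2.1354
6 12 source 2.1470
7 14 load 2.1417

Γ_L=-0.454545, Γ_S=-0.333333; launch V₁=5·200/300=3.333333
k=0 src: V=3.3333
k=1 load: inc=3.333333, refl=3.333333·-0.454545=-1.5152; V=0.000000+3.333333+-1.515152=1.8182
k=2 src: inc=-1.515152, refl=-1.515152·-0.333333=0.5051; V=3.333333+-1.515152+0.505051=2.3232
k=3 load: inc=0.505051, refl=0.505051·-0.454545=-0.2296; V=1.818182+0.505051+-0.229568=2.0937
k=4 src: inc=-0.229568, refl=-0.229568·-0.333333=0.0765; V=2.323232+-0.229568+0.076523=2.1702
k=5 load: inc=0.076523, refl=0.076523·-0.454545=-0.0348; V=2.093664+0.076523+-0.034783=2.1354
k=6 src: inc=-0.034783, refl=-0.034783·-0.333333=0.0116; V=2.170187+-0.034783+0.011594=2.1470
k=7 load: inc=0.011594, refl=0.011594·-0.454545=-0.0053; V=2.135404+0.011594+-0.005270=2.1417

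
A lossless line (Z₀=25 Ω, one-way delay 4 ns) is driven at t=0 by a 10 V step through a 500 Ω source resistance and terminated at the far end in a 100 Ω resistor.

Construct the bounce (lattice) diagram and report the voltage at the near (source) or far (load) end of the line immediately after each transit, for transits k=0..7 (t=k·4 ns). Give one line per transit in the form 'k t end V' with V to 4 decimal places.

Γ_L=0.600000, Γ_S=0.904762; launch V₁=10·25/525=0.476190
k=0 src: V=0.4762
k=1 load: inc=0.476190, refl=0.476190·0.600000=0.2857; V=0.000000+0.476190+0.285714=0.7619
k=2 src: inc=0.285714, refl=0.285714·0.904762=0.2585; V=0.476190+0.285714+0.258503=1.0204
k=3 load: inc=0.258503, refl=0.258503·0.600000=0.1551; V=0.761905+0.258503+0.155102=1.1755
k=4 src: inc=0.155102, refl=0.155102·0.904762=0.1403; V=1.020408+0.155102+0.140330=1.3158
k=5 load: inc=0.140330, refl=0.140330·0.600000=0.0842; V=1.175510+0.140330+0.084198=1.4000
k=6 src: inc=0.084198, refl=0.084198·0.904762=0.0762; V=1.315841+0.084198+0.076179=1.4762
k=7 load: inc=0.076179, refl=0.076179·0.600000=0.0457; V=1.400039+0.076179+0.045708=1.5219

0 0 source 0.4762
1 4 load 0.7619
2 8 source 1.0204
3 12 load 1.1755
4 16 source 1.3158
5 20 load 1.4000
6 24 source 1.4762
7 28 load 1.5219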